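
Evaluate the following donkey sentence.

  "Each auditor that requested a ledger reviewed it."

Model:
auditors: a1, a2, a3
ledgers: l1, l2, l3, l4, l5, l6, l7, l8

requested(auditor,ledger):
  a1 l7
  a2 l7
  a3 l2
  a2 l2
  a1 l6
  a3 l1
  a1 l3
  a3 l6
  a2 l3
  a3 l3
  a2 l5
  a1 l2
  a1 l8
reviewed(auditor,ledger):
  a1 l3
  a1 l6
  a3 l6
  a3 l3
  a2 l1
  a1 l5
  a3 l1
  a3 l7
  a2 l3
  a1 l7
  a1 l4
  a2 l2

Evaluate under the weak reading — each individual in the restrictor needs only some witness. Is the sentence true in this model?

"it" takes "a ledger" as antecedent — a donkey pronoun bound across the clause boundary.
Weak reading: every auditor a with some requested-ledger has at least one requested-ledger l such that reviewed(a,l).
Per auditor: a1:✓  a2:✓  a3:✓
Every auditor in the restrictor has a witness.

True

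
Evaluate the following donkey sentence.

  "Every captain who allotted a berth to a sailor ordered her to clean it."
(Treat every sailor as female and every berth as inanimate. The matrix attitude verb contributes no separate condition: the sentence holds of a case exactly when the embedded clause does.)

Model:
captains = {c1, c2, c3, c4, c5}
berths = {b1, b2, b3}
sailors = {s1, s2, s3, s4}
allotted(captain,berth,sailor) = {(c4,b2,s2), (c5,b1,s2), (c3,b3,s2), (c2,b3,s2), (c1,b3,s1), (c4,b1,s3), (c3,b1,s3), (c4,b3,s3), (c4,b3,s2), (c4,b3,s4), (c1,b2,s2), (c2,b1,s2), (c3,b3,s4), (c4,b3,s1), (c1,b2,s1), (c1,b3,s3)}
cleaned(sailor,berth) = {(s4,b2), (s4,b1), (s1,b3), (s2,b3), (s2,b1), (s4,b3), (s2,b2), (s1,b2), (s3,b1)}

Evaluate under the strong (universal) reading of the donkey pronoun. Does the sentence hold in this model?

"her" takes "a sailor" as antecedent and "it" takes "a berth"; both are donkey pronouns co-varying with the restrictor.
Strong reading: for every (c,b,s) with allotted(c,b,s), cleaned(s,b).
Restrictor triples: (c1,b2,s1)→cleaned(s1,b2) ✓  (c1,b2,s2)→cleaned(s2,b2) ✓  (c1,b3,s1)→cleaned(s1,b3) ✓  (c1,b3,s3)→cleaned(s3,b3) ✗  (c2,b1,s2)→cleaned(s2,b1) ✓  (c2,b3,s2)→cleaned(s2,b3) ✓  (c3,b1,s3)→cleaned(s3,b1) ✓  (c3,b3,s2)→cleaned(s2,b3) ✓  (c3,b3,s4)→cleaned(s4,b3) ✓  (c4,b1,s3)→cleaned(s3,b1) ✓  (c4,b2,s2)→cleaned(s2,b2) ✓  (c4,b3,s1)→cleaned(s1,b3) ✓  (c4,b3,s2)→cleaned(s2,b3) ✓  (c4,b3,s3)→cleaned(s3,b3) ✗  (c4,b3,s4)→cleaned(s4,b3) ✓  (c5,b1,s2)→cleaned(s2,b1) ✓
Counterexample: (c1,b3,s3) — cleaned(s3,b3) does not hold.

False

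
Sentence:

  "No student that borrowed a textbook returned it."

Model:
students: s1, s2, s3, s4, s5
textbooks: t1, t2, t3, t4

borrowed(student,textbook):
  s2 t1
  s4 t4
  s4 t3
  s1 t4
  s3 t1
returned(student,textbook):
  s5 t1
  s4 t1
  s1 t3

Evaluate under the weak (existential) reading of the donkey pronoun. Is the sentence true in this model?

True

"it" takes "a textbook" as antecedent — a donkey pronoun bound across the clause boundary.
Truth condition: for no (s,t) with borrowed(s,t) does returned(s,t) hold.
Restrictor pairs — does the scope hold? (s1,t4):fails  (s2,t1):fails  (s3,t1):fails  (s4,t3):fails  (s4,t4):fails
Scope holds for no restrictor pair, so the sentence is true.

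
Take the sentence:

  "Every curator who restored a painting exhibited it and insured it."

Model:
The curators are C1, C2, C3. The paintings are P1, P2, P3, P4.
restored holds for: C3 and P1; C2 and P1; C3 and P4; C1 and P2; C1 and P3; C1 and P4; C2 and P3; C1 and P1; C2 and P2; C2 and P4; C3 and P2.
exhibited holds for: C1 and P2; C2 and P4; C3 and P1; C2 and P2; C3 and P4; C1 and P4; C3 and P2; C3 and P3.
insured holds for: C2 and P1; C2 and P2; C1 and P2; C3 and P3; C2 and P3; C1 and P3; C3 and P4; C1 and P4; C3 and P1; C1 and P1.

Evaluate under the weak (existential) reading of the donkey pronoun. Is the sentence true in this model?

"it" takes "a painting" as antecedent — a donkey pronoun bound across the clause boundary.
Weak reading: every curator c with some restored-painting has at least one restored-painting p such that exhibited(c,p) ∧ insured(c,p).
Per curator: C1:✓  C2:✓  C3:✓
Every curator in the restrictor has a witness.

True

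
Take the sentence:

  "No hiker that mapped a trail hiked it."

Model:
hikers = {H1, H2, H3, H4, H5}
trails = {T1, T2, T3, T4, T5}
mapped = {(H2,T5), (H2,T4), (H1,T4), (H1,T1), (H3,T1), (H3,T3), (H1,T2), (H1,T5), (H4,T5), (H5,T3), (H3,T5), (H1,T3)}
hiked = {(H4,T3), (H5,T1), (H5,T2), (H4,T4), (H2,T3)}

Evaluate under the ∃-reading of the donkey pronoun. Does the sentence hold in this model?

True

"it" takes "a trail" as antecedent — a donkey pronoun bound across the clause boundary.
Truth condition: for no (h,t) with mapped(h,t) does hiked(h,t) hold.
Restrictor pairs — does the scope hold? (H1,T1):fails  (H1,T2):fails  (H1,T3):fails  (H1,T4):fails  (H1,T5):fails  (H2,T4):fails  (H2,T5):fails  (H3,T1):fails  (H3,T3):fails  (H3,T5):fails  (H4,T5):fails  (H5,T3):fails
Scope holds for no restrictor pair, so the sentence is true.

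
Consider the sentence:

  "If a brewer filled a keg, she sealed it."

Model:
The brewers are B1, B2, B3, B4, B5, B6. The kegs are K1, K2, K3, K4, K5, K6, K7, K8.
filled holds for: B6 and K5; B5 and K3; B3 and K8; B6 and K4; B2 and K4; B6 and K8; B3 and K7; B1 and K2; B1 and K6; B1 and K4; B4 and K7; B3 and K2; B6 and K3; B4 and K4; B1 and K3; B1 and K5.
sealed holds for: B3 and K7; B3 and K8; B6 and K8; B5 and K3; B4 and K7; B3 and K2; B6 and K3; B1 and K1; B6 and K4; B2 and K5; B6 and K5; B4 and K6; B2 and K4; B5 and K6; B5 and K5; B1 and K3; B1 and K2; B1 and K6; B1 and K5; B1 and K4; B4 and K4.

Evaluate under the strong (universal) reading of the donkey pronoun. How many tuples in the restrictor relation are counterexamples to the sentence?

"it" takes "a keg" as antecedent — a donkey pronoun bound across the clause boundary.
Strong reading: for every (b,k) with filled(b,k), sealed(b,k).
Restrictor pairs: (B1,K2) ✓  (B1,K3) ✓  (B1,K4) ✓  (B1,K5) ✓  (B1,K6) ✓  (B2,K4) ✓  (B3,K2) ✓  (B3,K7) ✓  (B3,K8) ✓  (B4,K4) ✓  (B4,K7) ✓  (B5,K3) ✓  (B6,K3) ✓  (B6,K4) ✓  (B6,K5) ✓  (B6,K8) ✓
Counterexamples (restrictor pairs failing the scope): 0.

0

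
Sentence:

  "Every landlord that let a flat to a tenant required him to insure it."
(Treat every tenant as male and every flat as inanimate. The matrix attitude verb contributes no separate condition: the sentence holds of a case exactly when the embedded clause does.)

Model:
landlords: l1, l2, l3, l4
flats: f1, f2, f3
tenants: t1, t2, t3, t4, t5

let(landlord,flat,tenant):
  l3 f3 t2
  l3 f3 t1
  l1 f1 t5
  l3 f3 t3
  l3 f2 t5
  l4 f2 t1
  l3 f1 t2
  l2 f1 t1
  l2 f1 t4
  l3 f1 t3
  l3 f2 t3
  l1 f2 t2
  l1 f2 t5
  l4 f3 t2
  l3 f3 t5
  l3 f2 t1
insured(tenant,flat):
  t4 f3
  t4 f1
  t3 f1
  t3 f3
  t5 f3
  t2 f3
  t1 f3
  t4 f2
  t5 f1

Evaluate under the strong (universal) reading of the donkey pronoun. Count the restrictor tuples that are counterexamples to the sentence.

8

"him" takes "a tenant" as antecedent and "it" takes "a flat"; both are donkey pronouns co-varying with the restrictor.
Strong reading: for every (l,f,t) with let(l,f,t), insured(t,f).
Restrictor triples: (l1,f1,t5)→insured(t5,f1) ✓  (l1,f2,t2)→insured(t2,f2) ✗  (l1,f2,t5)→insured(t5,f2) ✗  (l2,f1,t1)→insured(t1,f1) ✗  (l2,f1,t4)→insured(t4,f1) ✓  (l3,f1,t2)→insured(t2,f1) ✗  (l3,f1,t3)→insured(t3,f1) ✓  (l3,f2,t1)→insured(t1,f2) ✗  (l3,f2,t3)→insured(t3,f2) ✗  (l3,f2,t5)→insured(t5,f2) ✗  (l3,f3,t1)→insured(t1,f3) ✓  (l3,f3,t2)→insured(t2,f3) ✓  (l3,f3,t3)→insured(t3,f3) ✓  (l3,f3,t5)→insured(t5,f3) ✓  (l4,f2,t1)→insured(t1,f2) ✗  (l4,f3,t2)→insured(t2,f3) ✓
Counterexamples (restrictor triples failing the scope): 8.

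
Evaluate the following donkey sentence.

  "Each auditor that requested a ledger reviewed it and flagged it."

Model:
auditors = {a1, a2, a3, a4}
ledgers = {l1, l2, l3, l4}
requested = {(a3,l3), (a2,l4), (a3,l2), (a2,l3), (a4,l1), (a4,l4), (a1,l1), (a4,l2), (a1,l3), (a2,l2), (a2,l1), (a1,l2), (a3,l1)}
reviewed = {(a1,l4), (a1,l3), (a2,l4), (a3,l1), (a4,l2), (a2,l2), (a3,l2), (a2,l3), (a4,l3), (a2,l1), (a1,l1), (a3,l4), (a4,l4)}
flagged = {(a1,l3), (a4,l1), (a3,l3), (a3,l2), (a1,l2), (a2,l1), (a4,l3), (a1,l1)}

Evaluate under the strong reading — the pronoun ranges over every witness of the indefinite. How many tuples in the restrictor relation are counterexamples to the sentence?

9

"it" takes "a ledger" as antecedent — a donkey pronoun bound across the clause boundary.
Strong reading: for every (a,l) with requested(a,l), reviewed(a,l) ∧ flagged(a,l).
Restrictor pairs: (a1,l1) ✓  (a1,l2) ✗  (a1,l3) ✓  (a2,l1) ✓  (a2,l2) ✗  (a2,l3) ✗  (a2,l4) ✗  (a3,l1) ✗  (a3,l2) ✓  (a3,l3) ✗  (a4,l1) ✗  (a4,l2) ✗  (a4,l4) ✗
Counterexamples (restrictor pairs failing the scope): 9.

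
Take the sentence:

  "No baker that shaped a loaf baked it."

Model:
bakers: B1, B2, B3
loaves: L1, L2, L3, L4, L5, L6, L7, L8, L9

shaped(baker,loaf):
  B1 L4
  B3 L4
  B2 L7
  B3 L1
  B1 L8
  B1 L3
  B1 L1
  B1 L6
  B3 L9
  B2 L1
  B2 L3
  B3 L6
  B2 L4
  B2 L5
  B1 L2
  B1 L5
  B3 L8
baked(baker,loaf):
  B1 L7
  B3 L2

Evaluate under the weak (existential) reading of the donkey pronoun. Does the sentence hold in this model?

"it" takes "a loaf" as antecedent — a donkey pronoun bound across the clause boundary.
Truth condition: for no (b,l) with shaped(b,l) does baked(b,l) hold.
Restrictor pairs — does the scope hold? (B1,L1):fails  (B1,L2):fails  (B1,L3):fails  (B1,L4):fails  (B1,L5):fails  (B1,L6):fails  (B1,L8):fails  (B2,L1):fails  (B2,L3):fails  (B2,L4):fails  (B2,L5):fails  (B2,L7):fails  (B3,L1):fails  (B3,L4):fails  (B3,L6):fails  (B3,L8):fails  (B3,L9):fails
Scope holds for no restrictor pair, so the sentence is true.

True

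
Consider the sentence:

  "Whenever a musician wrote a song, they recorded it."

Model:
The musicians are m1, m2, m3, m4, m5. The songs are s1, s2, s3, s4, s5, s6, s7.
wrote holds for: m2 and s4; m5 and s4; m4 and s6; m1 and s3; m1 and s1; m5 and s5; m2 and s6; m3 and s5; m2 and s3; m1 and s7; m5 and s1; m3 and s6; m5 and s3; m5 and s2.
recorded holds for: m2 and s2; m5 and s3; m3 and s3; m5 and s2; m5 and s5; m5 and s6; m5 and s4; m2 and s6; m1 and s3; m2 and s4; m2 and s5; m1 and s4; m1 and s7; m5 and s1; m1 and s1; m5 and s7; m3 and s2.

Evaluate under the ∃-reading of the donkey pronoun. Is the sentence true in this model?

"it" takes "a song" as antecedent — a donkey pronoun bound across the clause boundary.
Weak reading: every musician m with some wrote-song has at least one wrote-song s such that recorded(m,s).
Per musician: m1:✓  m2:✓  m3:✗  m4:✗  m5:✓
m3 has no witness among its wrote-songs.

False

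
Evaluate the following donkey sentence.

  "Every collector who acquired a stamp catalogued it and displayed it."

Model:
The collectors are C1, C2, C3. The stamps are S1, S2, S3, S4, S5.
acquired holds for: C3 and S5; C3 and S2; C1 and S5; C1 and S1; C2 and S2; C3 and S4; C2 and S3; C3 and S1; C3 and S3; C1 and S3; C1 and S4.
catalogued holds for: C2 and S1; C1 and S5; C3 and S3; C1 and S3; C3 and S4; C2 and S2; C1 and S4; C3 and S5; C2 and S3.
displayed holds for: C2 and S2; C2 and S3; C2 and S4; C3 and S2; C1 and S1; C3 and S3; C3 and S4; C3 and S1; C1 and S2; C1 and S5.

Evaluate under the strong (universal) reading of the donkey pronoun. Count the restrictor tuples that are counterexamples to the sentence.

6

"it" takes "a stamp" as antecedent — a donkey pronoun bound across the clause boundary.
Strong reading: for every (c,s) with acquired(c,s), catalogued(c,s) ∧ displayed(c,s).
Restrictor pairs: (C1,S1) ✗  (C1,S3) ✗  (C1,S4) ✗  (C1,S5) ✓  (C2,S2) ✓  (C2,S3) ✓  (C3,S1) ✗  (C3,S2) ✗  (C3,S3) ✓  (C3,S4) ✓  (C3,S5) ✗
Counterexamples (restrictor pairs failing the scope): 6.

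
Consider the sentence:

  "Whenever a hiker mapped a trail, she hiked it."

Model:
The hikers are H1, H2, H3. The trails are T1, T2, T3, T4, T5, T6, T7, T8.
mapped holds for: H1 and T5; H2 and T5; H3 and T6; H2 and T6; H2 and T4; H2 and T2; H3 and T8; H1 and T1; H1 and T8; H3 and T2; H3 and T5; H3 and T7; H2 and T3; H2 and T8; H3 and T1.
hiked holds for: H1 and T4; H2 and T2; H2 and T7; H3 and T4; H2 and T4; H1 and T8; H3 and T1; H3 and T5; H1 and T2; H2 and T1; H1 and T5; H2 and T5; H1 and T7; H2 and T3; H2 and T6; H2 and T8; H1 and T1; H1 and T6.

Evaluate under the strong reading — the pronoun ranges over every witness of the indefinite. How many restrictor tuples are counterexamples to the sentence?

4

"it" takes "a trail" as antecedent — a donkey pronoun bound across the clause boundary.
Strong reading: for every (h,t) with mapped(h,t), hiked(h,t).
Restrictor pairs: (H1,T1) ✓  (H1,T5) ✓  (H1,T8) ✓  (H2,T2) ✓  (H2,T3) ✓  (H2,T4) ✓  (H2,T5) ✓  (H2,T6) ✓  (H2,T8) ✓  (H3,T1) ✓  (H3,T2) ✗  (H3,T5) ✓  (H3,T6) ✗  (H3,T7) ✗  (H3,T8) ✗
Counterexamples (restrictor pairs failing the scope): 4.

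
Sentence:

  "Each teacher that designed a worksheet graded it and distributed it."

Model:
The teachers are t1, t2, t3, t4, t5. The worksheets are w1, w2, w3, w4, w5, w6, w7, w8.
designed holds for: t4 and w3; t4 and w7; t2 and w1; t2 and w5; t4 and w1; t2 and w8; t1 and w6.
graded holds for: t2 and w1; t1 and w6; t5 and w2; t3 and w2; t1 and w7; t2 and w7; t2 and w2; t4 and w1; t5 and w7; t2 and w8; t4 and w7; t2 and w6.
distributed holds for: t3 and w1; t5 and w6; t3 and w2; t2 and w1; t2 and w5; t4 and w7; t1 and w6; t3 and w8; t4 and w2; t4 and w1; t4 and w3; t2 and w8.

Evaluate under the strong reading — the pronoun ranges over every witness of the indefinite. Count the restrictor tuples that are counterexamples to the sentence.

2

"it" takes "a worksheet" as antecedent — a donkey pronoun bound across the clause boundary.
Strong reading: for every (t,w) with designed(t,w), graded(t,w) ∧ distributed(t,w).
Restrictor pairs: (t1,w6) ✓  (t2,w1) ✓  (t2,w5) ✗  (t2,w8) ✓  (t4,w1) ✓  (t4,w3) ✗  (t4,w7) ✓
Counterexamples (restrictor pairs failing the scope): 2.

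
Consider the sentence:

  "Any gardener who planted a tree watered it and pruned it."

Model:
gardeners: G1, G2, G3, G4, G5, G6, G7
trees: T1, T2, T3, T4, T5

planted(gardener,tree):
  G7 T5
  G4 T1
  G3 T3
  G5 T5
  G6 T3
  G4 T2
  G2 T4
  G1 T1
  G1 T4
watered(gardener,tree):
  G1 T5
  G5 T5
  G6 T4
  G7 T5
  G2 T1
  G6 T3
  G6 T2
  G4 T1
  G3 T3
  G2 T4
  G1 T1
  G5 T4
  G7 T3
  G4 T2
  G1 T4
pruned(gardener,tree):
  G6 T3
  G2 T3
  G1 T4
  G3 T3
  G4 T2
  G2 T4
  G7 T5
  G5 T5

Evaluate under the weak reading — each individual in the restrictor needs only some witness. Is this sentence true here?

"it" takes "a tree" as antecedent — a donkey pronoun bound across the clause boundary.
Weak reading: every gardener g with some planted-tree has at least one planted-tree t such that watered(g,t) ∧ pruned(g,t).
Per gardener: G1:✓  G2:✓  G3:✓  G4:✓  G5:✓  G6:✓  G7:✓
Every gardener in the restrictor has a witness.

True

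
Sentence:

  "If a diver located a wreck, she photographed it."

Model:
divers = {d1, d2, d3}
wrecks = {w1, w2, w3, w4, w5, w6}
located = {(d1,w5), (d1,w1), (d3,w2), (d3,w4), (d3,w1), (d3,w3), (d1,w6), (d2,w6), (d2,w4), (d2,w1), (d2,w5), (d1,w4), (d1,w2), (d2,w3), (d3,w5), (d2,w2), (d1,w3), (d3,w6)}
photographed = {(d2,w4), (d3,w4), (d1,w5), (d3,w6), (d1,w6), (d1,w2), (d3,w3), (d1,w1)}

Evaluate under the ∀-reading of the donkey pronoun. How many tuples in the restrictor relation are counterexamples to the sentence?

"it" takes "a wreck" as antecedent — a donkey pronoun bound across the clause boundary.
Strong reading: for every (d,w) with located(d,w), photographed(d,w).
Restrictor pairs: (d1,w1) ✓  (d1,w2) ✓  (d1,w3) ✗  (d1,w4) ✗  (d1,w5) ✓  (d1,w6) ✓  (d2,w1) ✗  (d2,w2) ✗  (d2,w3) ✗  (d2,w4) ✓  (d2,w5) ✗  (d2,w6) ✗  (d3,w1) ✗  (d3,w2) ✗  (d3,w3) ✓  (d3,w4) ✓  (d3,w5) ✗  (d3,w6) ✓
Counterexamples (restrictor pairs failing the scope): 10.

10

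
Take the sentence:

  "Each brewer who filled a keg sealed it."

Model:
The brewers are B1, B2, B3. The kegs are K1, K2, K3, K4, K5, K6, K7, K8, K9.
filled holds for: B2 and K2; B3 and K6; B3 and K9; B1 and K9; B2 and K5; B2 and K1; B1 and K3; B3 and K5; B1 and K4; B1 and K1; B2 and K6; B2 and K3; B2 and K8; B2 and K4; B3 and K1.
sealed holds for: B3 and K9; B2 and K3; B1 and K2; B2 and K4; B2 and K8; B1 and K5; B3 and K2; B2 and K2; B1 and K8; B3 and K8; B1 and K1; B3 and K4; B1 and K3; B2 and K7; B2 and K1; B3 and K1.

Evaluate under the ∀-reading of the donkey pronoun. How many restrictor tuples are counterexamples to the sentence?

"it" takes "a keg" as antecedent — a donkey pronoun bound across the clause boundary.
Strong reading: for every (b,k) with filled(b,k), sealed(b,k).
Restrictor pairs: (B1,K1) ✓  (B1,K3) ✓  (B1,K4) ✗  (B1,K9) ✗  (B2,K1) ✓  (B2,K2) ✓  (B2,K3) ✓  (B2,K4) ✓  (B2,K5) ✗  (B2,K6) ✗  (B2,K8) ✓  (B3,K1) ✓  (B3,K5) ✗  (B3,K6) ✗  (B3,K9) ✓
Counterexamples (restrictor pairs failing the scope): 6.

6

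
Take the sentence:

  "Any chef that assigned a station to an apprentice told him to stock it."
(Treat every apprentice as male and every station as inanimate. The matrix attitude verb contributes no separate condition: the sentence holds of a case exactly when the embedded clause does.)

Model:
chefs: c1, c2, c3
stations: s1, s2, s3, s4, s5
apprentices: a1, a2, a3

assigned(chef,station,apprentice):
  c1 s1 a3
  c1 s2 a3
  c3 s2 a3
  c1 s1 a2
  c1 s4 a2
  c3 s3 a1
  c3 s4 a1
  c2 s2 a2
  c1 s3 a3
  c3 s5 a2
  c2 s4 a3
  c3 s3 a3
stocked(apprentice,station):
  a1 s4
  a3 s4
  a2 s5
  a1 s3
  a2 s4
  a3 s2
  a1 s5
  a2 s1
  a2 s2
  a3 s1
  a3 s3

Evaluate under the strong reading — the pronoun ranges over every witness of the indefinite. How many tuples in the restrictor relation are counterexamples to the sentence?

"him" takes "an apprentice" as antecedent and "it" takes "a station"; both are donkey pronouns co-varying with the restrictor.
Strong reading: for every (c,s,a) with assigned(c,s,a), stocked(a,s).
Restrictor triples: (c1,s1,a2)→stocked(a2,s1) ✓  (c1,s1,a3)→stocked(a3,s1) ✓  (c1,s2,a3)→stocked(a3,s2) ✓  (c1,s3,a3)→stocked(a3,s3) ✓  (c1,s4,a2)→stocked(a2,s4) ✓  (c2,s2,a2)→stocked(a2,s2) ✓  (c2,s4,a3)→stocked(a3,s4) ✓  (c3,s2,a3)→stocked(a3,s2) ✓  (c3,s3,a1)→stocked(a1,s3) ✓  (c3,s3,a3)→stocked(a3,s3) ✓  (c3,s4,a1)→stocked(a1,s4) ✓  (c3,s5,a2)→stocked(a2,s5) ✓
Counterexamples (restrictor triples failing the scope): 0.

0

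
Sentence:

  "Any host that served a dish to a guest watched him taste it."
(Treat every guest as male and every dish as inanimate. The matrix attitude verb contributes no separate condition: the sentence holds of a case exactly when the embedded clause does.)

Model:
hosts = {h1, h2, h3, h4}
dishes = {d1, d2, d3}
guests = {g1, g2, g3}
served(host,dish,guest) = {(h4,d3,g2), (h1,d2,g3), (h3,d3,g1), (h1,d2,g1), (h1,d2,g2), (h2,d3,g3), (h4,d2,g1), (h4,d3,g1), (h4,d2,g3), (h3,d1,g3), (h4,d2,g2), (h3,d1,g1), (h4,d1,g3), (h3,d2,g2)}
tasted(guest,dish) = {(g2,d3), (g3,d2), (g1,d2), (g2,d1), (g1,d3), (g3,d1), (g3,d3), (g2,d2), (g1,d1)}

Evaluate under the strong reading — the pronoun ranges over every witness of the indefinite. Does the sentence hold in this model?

"him" takes "a guest" as antecedent and "it" takes "a dish"; both are donkey pronouns co-varying with the restrictor.
Strong reading: for every (h,d,g) with served(h,d,g), tasted(g,d).
Restrictor triples: (h1,d2,g1)→tasted(g1,d2) ✓  (h1,d2,g2)→tasted(g2,d2) ✓  (h1,d2,g3)→tasted(g3,d2) ✓  (h2,d3,g3)→tasted(g3,d3) ✓  (h3,d1,g1)→tasted(g1,d1) ✓  (h3,d1,g3)→tasted(g3,d1) ✓  (h3,d2,g2)→tasted(g2,d2) ✓  (h3,d3,g1)→tasted(g1,d3) ✓  (h4,d1,g3)→tasted(g3,d1) ✓  (h4,d2,g1)→tasted(g1,d2) ✓  (h4,d2,g2)→tasted(g2,d2) ✓  (h4,d2,g3)→tasted(g3,d2) ✓  (h4,d3,g1)→tasted(g1,d3) ✓  (h4,d3,g2)→tasted(g2,d3) ✓
Every restrictor triple satisfies the scope.

True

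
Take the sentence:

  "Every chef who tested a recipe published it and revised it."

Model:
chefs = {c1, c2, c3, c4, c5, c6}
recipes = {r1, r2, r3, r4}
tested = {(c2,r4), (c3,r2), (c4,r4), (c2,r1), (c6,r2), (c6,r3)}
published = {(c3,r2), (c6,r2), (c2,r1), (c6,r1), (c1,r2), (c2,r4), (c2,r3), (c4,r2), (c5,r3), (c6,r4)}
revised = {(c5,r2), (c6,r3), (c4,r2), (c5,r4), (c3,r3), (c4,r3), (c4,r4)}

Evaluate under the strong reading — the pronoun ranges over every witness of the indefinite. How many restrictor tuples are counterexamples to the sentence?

"it" takes "a recipe" as antecedent — a donkey pronoun bound across the clause boundary.
Strong reading: for every (c,r) with tested(c,r), published(c,r) ∧ revised(c,r).
Restrictor pairs: (c2,r1) ✗  (c2,r4) ✗  (c3,r2) ✗  (c4,r4) ✗  (c6,r2) ✗  (c6,r3) ✗
Counterexamples (restrictor pairs failing the scope): 6.

6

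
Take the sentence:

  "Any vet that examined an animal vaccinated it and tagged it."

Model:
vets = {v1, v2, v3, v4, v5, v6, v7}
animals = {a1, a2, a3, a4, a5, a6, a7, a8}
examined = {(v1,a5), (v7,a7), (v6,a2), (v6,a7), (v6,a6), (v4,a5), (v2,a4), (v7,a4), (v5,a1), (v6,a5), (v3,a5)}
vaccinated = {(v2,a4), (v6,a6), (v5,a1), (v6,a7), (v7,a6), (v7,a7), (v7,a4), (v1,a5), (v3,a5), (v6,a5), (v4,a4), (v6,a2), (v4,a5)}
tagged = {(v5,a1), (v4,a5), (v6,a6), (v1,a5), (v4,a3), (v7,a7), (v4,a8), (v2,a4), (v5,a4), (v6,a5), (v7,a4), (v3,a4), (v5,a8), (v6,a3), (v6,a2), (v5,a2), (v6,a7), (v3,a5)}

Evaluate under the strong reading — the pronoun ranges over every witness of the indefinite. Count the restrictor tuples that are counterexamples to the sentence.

"it" takes "an animal" as antecedent — a donkey pronoun bound across the clause boundary.
Strong reading: for every (v,a) with examined(v,a), vaccinated(v,a) ∧ tagged(v,a).
Restrictor pairs: (v1,a5) ✓  (v2,a4) ✓  (v3,a5) ✓  (v4,a5) ✓  (v5,a1) ✓  (v6,a2) ✓  (v6,a5) ✓  (v6,a6) ✓  (v6,a7) ✓  (v7,a4) ✓  (v7,a7) ✓
Counterexamples (restrictor pairs failing the scope): 0.

0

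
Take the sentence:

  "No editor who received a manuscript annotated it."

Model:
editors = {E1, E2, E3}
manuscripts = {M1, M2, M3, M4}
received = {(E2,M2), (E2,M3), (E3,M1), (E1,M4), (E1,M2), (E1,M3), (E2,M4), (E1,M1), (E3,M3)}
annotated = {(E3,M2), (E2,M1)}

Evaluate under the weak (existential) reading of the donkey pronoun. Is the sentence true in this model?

True

"it" takes "a manuscript" as antecedent — a donkey pronoun bound across the clause boundary.
Truth condition: for no (e,m) with received(e,m) does annotated(e,m) hold.
Restrictor pairs — does the scope hold? (E1,M1):fails  (E1,M2):fails  (E1,M3):fails  (E1,M4):fails  (E2,M2):fails  (E2,M3):fails  (E2,M4):fails  (E3,M1):fails  (E3,M3):fails
Scope holds for no restrictor pair, so the sentence is true.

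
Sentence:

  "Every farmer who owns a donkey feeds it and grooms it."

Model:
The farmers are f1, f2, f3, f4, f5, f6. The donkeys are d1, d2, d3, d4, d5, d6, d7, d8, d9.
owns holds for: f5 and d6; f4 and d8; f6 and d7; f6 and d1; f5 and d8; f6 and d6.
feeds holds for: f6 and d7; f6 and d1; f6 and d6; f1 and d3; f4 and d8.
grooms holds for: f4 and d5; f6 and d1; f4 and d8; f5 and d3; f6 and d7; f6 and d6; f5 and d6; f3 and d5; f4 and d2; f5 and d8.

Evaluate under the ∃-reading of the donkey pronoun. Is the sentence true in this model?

False

"it" takes "a donkey" as antecedent — a donkey pronoun bound across the clause boundary.
Weak reading: every farmer f with some owns-donkey has at least one owns-donkey d such that feeds(f,d) ∧ grooms(f,d).
Per farmer: f4:✓  f5:✗  f6:✓
f5 has no witness among its owns-donkeys.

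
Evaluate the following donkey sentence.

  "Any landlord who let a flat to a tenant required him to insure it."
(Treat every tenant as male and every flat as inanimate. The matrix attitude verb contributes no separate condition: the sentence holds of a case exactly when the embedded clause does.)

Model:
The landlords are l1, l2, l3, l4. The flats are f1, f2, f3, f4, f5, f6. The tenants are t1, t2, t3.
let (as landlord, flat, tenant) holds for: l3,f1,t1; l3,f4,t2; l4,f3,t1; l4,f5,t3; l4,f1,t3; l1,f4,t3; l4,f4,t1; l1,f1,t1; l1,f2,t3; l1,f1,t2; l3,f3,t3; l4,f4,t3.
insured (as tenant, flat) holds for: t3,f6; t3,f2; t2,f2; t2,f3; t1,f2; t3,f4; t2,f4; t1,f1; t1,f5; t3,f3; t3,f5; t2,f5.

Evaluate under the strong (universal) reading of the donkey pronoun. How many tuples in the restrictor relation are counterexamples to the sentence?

4

"him" takes "a tenant" as antecedent and "it" takes "a flat"; both are donkey pronouns co-varying with the restrictor.
Strong reading: for every (l,f,t) with let(l,f,t), insured(t,f).
Restrictor triples: (l1,f1,t1)→insured(t1,f1) ✓  (l1,f1,t2)→insured(t2,f1) ✗  (l1,f2,t3)→insured(t3,f2) ✓  (l1,f4,t3)→insured(t3,f4) ✓  (l3,f1,t1)→insured(t1,f1) ✓  (l3,f3,t3)→insured(t3,f3) ✓  (l3,f4,t2)→insured(t2,f4) ✓  (l4,f1,t3)→insured(t3,f1) ✗  (l4,f3,t1)→insured(t1,f3) ✗  (l4,f4,t1)→insured(t1,f4) ✗  (l4,f4,t3)→insured(t3,f4) ✓  (l4,f5,t3)→insured(t3,f5) ✓
Counterexamples (restrictor triples failing the scope): 4.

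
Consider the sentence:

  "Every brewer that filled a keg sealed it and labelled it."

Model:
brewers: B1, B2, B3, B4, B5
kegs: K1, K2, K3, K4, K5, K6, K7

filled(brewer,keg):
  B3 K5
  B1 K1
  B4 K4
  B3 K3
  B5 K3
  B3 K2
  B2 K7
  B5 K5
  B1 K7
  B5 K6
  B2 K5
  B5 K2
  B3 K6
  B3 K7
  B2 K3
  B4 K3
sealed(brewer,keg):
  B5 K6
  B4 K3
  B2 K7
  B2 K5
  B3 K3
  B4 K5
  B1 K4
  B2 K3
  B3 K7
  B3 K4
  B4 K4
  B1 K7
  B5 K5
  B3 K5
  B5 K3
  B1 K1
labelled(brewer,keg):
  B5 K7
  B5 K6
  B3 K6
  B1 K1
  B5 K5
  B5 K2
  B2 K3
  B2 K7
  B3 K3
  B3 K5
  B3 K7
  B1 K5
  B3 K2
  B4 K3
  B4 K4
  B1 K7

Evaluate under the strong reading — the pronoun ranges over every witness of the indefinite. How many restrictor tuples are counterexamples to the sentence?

5

"it" takes "a keg" as antecedent — a donkey pronoun bound across the clause boundary.
Strong reading: for every (b,k) with filled(b,k), sealed(b,k) ∧ labelled(b,k).
Restrictor pairs: (B1,K1) ✓  (B1,K7) ✓  (B2,K3) ✓  (B2,K5) ✗  (B2,K7) ✓  (B3,K2) ✗  (B3,K3) ✓  (B3,K5) ✓  (B3,K6) ✗  (B3,K7) ✓  (B4,K3) ✓  (B4,K4) ✓  (B5,K2) ✗  (B5,K3) ✗  (B5,K5) ✓  (B5,K6) ✓
Counterexamples (restrictor pairs failing the scope): 5.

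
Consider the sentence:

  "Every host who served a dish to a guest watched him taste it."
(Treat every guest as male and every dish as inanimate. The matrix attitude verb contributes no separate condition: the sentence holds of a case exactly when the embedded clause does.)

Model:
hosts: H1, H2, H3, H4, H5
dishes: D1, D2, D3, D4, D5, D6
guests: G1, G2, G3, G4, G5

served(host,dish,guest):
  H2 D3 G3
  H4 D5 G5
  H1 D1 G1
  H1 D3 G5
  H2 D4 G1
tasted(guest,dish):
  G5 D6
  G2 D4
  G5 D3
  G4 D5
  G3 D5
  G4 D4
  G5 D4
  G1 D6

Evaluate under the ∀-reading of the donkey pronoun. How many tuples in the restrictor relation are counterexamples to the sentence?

"him" takes "a guest" as antecedent and "it" takes "a dish"; both are donkey pronouns co-varying with the restrictor.
Strong reading: for every (h,d,g) with served(h,d,g), tasted(g,d).
Restrictor triples: (H1,D1,G1)→tasted(G1,D1) ✗  (H1,D3,G5)→tasted(G5,D3) ✓  (H2,D3,G3)→tasted(G3,D3) ✗  (H2,D4,G1)→tasted(G1,D4) ✗  (H4,D5,G5)→tasted(G5,D5) ✗
Counterexamples (restrictor triples failing the scope): 4.

4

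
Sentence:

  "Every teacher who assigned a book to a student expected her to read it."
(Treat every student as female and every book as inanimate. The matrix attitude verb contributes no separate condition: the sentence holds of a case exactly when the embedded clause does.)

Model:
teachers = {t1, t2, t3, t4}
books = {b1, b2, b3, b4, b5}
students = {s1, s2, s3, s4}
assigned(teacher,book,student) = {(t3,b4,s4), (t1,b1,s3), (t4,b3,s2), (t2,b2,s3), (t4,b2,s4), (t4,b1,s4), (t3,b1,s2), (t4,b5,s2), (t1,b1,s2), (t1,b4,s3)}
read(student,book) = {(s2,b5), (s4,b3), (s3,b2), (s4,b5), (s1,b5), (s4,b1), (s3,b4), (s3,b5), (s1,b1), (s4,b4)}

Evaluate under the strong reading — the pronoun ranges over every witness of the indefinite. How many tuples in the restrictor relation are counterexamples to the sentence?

5

"her" takes "a student" as antecedent and "it" takes "a book"; both are donkey pronouns co-varying with the restrictor.
Strong reading: for every (t,b,s) with assigned(t,b,s), read(s,b).
Restrictor triples: (t1,b1,s2)→read(s2,b1) ✗  (t1,b1,s3)→read(s3,b1) ✗  (t1,b4,s3)→read(s3,b4) ✓  (t2,b2,s3)→read(s3,b2) ✓  (t3,b1,s2)→read(s2,b1) ✗  (t3,b4,s4)→read(s4,b4) ✓  (t4,b1,s4)→read(s4,b1) ✓  (t4,b2,s4)→read(s4,b2) ✗  (t4,b3,s2)→read(s2,b3) ✗  (t4,b5,s2)→read(s2,b5) ✓
Counterexamples (restrictor triples failing the scope): 5.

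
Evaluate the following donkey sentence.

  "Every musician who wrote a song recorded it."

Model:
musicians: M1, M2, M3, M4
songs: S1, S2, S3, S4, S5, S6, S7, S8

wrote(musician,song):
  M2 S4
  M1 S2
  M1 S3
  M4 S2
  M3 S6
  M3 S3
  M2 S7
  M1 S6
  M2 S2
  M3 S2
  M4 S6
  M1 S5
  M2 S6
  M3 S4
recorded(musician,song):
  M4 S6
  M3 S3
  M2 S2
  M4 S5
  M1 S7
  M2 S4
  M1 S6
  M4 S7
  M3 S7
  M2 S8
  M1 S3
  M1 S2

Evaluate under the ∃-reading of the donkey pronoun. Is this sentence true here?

"it" takes "a song" as antecedent — a donkey pronoun bound across the clause boundary.
Weak reading: every musician m with some wrote-song has at least one wrote-song s such that recorded(m,s).
Per musician: M1:✓  M2:✓  M3:✓  M4:✓
Every musician in the restrictor has a witness.

True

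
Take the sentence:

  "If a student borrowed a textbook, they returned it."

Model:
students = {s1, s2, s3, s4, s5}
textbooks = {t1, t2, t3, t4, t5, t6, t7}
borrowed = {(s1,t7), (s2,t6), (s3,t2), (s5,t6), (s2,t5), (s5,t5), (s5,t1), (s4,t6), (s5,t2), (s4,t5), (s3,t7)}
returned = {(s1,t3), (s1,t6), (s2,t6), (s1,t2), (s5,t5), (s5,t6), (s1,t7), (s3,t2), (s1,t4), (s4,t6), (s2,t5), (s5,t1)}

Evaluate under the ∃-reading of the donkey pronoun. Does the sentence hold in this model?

"it" takes "a textbook" as antecedent — a donkey pronoun bound across the clause boundary.
Weak reading: every student s with some borrowed-textbook has at least one borrowed-textbook t such that returned(s,t).
Per student: s1:✓  s2:✓  s3:✓  s4:✓  s5:✓
Every student in the restrictor has a witness.

True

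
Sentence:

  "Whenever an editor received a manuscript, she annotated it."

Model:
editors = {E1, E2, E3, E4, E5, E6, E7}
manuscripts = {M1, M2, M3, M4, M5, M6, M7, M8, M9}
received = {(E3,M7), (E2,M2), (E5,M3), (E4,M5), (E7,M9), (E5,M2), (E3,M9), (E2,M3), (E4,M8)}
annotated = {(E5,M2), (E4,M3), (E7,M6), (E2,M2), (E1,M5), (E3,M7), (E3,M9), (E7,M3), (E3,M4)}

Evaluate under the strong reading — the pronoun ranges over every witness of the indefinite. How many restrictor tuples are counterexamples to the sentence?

"it" takes "a manuscript" as antecedent — a donkey pronoun bound across the clause boundary.
Strong reading: for every (e,m) with received(e,m), annotated(e,m).
Restrictor pairs: (E2,M2) ✓  (E2,M3) ✗  (E3,M7) ✓  (E3,M9) ✓  (E4,M5) ✗  (E4,M8) ✗  (E5,M2) ✓  (E5,M3) ✗  (E7,M9) ✗
Counterexamples (restrictor pairs failing the scope): 5.

5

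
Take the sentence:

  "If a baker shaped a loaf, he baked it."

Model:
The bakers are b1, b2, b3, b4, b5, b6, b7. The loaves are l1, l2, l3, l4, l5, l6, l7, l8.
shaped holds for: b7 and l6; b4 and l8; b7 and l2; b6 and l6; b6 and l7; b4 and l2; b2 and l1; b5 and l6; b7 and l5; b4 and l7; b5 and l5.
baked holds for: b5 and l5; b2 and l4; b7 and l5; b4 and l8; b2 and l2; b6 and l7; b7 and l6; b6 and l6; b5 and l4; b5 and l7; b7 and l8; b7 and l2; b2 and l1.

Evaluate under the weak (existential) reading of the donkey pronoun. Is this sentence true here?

"it" takes "a loaf" as antecedent — a donkey pronoun bound across the clause boundary.
Weak reading: every baker b with some shaped-loaf has at least one shaped-loaf l such that baked(b,l).
Per baker: b2:✓  b4:✓  b5:✓  b6:✓  b7:✓
Every baker in the restrictor has a witness.

True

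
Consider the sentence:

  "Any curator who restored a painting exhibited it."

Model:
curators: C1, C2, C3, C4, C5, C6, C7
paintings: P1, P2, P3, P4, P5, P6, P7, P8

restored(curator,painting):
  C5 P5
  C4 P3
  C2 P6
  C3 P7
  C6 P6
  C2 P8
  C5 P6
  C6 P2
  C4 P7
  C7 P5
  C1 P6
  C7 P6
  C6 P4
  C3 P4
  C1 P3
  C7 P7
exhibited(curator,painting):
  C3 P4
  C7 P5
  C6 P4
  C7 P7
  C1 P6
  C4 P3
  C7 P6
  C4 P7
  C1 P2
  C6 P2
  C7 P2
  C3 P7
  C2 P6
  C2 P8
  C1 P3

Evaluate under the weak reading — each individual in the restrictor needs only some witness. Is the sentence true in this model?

"it" takes "a painting" as antecedent — a donkey pronoun bound across the clause boundary.
Weak reading: every curator c with some restored-painting has at least one restored-painting p such that exhibited(c,p).
Per curator: C1:✓  C2:✓  C3:✓  C4:✓  C5:✗  C6:✓  C7:✓
C5 has no witness among its restored-paintings.

False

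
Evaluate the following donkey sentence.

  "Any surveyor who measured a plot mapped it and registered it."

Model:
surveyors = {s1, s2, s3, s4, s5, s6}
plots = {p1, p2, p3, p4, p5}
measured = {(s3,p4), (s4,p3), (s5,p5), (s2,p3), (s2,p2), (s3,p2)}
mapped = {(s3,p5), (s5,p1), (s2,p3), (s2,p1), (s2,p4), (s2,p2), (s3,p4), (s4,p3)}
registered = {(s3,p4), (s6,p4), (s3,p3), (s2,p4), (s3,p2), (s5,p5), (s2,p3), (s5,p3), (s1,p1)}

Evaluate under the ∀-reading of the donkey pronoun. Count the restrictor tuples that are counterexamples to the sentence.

"it" takes "a plot" as antecedent — a donkey pronoun bound across the clause boundary.
Strong reading: for every (s,p) with measured(s,p), mapped(s,p) ∧ registered(s,p).
Restrictor pairs: (s2,p2) ✗  (s2,p3) ✓  (s3,p2) ✗  (s3,p4) ✓  (s4,p3) ✗  (s5,p5) ✗
Counterexamples (restrictor pairs failing the scope): 4.

4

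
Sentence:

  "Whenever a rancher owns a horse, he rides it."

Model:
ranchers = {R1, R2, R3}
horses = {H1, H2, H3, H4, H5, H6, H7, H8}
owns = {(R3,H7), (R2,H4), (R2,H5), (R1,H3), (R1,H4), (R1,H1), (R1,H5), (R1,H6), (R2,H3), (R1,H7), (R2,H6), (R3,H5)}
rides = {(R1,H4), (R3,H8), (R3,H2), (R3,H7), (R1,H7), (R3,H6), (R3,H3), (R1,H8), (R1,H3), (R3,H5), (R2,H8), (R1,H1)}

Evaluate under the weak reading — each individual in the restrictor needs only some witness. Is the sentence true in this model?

False

"it" takes "a horse" as antecedent — a donkey pronoun bound across the clause boundary.
Weak reading: every rancher r with some owns-horse has at least one owns-horse h such that rides(r,h).
Per rancher: R1:✓  R2:✗  R3:✓
R2 has no witness among its owns-horses.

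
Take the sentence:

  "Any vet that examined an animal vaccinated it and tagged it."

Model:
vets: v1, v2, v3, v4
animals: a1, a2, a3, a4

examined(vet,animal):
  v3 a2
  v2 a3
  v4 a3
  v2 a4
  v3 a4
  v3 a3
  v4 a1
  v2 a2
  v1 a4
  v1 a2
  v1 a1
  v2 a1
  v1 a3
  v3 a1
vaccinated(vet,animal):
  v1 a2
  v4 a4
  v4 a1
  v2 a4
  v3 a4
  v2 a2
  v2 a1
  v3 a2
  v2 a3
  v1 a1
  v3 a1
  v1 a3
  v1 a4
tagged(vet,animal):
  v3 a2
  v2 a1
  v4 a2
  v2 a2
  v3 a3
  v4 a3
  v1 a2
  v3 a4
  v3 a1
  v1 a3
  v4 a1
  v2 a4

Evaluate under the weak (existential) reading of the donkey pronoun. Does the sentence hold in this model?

"it" takes "an animal" as antecedent — a donkey pronoun bound across the clause boundary.
Weak reading: every vet v with some examined-animal has at least one examined-animal a such that vaccinated(v,a) ∧ tagged(v,a).
Per vet: v1:✓  v2:✓  v3:✓  v4:✓
Every vet in the restrictor has a witness.

True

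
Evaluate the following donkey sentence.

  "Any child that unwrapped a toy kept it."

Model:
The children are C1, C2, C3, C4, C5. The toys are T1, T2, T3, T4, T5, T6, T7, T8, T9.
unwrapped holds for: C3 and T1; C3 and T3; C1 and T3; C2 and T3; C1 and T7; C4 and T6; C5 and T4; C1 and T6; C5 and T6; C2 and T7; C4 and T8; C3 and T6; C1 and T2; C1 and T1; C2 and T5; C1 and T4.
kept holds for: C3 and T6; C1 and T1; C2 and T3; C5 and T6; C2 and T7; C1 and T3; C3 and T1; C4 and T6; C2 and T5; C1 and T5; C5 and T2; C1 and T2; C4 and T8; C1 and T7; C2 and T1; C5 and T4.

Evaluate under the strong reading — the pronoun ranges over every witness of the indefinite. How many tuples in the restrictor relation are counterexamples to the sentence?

3

"it" takes "a toy" as antecedent — a donkey pronoun bound across the clause boundary.
Strong reading: for every (c,t) with unwrapped(c,t), kept(c,t).
Restrictor pairs: (C1,T1) ✓  (C1,T2) ✓  (C1,T3) ✓  (C1,T4) ✗  (C1,T6) ✗  (C1,T7) ✓  (C2,T3) ✓  (C2,T5) ✓  (C2,T7) ✓  (C3,T1) ✓  (C3,T3) ✗  (C3,T6) ✓  (C4,T6) ✓  (C4,T8) ✓  (C5,T4) ✓  (C5,T6) ✓
Counterexamples (restrictor pairs failing the scope): 3.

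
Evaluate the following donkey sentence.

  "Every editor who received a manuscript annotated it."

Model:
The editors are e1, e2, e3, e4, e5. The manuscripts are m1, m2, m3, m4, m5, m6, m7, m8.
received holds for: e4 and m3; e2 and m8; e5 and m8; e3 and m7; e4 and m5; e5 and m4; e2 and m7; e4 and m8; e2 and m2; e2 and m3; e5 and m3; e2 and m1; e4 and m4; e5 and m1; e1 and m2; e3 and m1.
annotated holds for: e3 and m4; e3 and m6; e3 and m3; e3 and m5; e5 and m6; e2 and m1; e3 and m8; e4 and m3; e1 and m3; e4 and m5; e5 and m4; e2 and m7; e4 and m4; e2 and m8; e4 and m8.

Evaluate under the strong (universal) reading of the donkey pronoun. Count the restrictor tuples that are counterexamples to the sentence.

"it" takes "a manuscript" as antecedent — a donkey pronoun bound across the clause boundary.
Strong reading: for every (e,m) with received(e,m), annotated(e,m).
Restrictor pairs: (e1,m2) ✗  (e2,m1) ✓  (e2,m2) ✗  (e2,m3) ✗  (e2,m7) ✓  (e2,m8) ✓  (e3,m1) ✗  (e3,m7) ✗  (e4,m3) ✓  (e4,m4) ✓  (e4,m5) ✓  (e4,m8) ✓  (e5,m1) ✗  (e5,m3) ✗  (e5,m4) ✓  (e5,m8) ✗
Counterexamples (restrictor pairs failing the scope): 8.

8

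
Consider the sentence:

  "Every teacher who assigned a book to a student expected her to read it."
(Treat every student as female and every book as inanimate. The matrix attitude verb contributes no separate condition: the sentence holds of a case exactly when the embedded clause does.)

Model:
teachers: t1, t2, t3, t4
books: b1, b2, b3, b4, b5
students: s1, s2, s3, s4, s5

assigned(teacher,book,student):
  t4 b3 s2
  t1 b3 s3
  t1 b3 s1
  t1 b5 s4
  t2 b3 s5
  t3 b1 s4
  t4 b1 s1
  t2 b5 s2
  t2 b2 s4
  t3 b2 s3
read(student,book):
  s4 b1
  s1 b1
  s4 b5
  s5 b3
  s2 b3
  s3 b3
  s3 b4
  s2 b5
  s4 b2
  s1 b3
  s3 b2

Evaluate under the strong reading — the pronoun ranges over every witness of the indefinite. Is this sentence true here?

"her" takes "a student" as antecedent and "it" takes "a book"; both are donkey pronouns co-varying with the restrictor.
Strong reading: for every (t,b,s) with assigned(t,b,s), read(s,b).
Restrictor triples: (t1,b3,s1)→read(s1,b3) ✓  (t1,b3,s3)→read(s3,b3) ✓  (t1,b5,s4)→read(s4,b5) ✓  (t2,b2,s4)→read(s4,b2) ✓  (t2,b3,s5)→read(s5,b3) ✓  (t2,b5,s2)→read(s2,b5) ✓  (t3,b1,s4)→read(s4,b1) ✓  (t3,b2,s3)→read(s3,b2) ✓  (t4,b1,s1)→read(s1,b1) ✓  (t4,b3,s2)→read(s2,b3) ✓
Every restrictor triple satisfies the scope.

True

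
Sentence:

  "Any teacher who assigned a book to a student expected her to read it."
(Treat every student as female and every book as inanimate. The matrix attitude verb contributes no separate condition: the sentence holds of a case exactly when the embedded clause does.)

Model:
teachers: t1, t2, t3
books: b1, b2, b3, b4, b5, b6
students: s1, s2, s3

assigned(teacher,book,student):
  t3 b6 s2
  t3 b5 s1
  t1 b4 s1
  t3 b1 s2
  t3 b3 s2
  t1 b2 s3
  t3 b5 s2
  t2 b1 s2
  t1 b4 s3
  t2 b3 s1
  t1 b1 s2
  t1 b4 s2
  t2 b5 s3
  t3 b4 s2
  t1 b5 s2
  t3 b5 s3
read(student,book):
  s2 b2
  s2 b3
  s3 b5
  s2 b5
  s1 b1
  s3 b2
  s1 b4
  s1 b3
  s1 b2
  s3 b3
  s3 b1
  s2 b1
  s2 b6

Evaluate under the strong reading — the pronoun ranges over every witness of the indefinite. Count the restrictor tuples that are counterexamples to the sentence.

4

"her" takes "a student" as antecedent and "it" takes "a book"; both are donkey pronouns co-varying with the restrictor.
Strong reading: for every (t,b,s) with assigned(t,b,s), read(s,b).
Restrictor triples: (t1,b1,s2)→read(s2,b1) ✓  (t1,b2,s3)→read(s3,b2) ✓  (t1,b4,s1)→read(s1,b4) ✓  (t1,b4,s2)→read(s2,b4) ✗  (t1,b4,s3)→read(s3,b4) ✗  (t1,b5,s2)→read(s2,b5) ✓  (t2,b1,s2)→read(s2,b1) ✓  (t2,b3,s1)→read(s1,b3) ✓  (t2,b5,s3)→read(s3,b5) ✓  (t3,b1,s2)→read(s2,b1) ✓  (t3,b3,s2)→read(s2,b3) ✓  (t3,b4,s2)→read(s2,b4) ✗  (t3,b5,s1)→read(s1,b5) ✗  (t3,b5,s2)→read(s2,b5) ✓  (t3,b5,s3)→read(s3,b5) ✓  (t3,b6,s2)→read(s2,b6) ✓
Counterexamples (restrictor triples failing the scope): 4.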